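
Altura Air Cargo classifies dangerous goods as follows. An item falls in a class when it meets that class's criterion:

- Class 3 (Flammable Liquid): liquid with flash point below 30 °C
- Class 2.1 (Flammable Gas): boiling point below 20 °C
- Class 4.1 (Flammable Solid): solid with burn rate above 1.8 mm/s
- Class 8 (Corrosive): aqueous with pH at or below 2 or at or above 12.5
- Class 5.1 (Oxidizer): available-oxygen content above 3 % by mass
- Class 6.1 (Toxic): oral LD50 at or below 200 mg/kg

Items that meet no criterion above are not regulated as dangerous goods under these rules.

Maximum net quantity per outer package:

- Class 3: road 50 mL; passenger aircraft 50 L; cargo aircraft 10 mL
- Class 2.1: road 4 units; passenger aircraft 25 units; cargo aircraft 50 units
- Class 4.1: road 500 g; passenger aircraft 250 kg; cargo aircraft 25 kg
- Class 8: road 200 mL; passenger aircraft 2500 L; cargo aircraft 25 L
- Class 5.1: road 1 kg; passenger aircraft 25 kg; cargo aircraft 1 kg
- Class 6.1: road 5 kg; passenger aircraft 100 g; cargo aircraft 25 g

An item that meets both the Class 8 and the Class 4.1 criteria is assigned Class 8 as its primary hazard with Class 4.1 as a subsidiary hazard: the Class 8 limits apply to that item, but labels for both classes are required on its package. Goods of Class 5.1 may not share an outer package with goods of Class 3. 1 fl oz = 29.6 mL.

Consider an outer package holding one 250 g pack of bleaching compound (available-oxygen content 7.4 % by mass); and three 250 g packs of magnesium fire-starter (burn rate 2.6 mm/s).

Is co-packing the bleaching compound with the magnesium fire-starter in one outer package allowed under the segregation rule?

Bleaching compound: available-oxygen content 7.4 % by mass > 3 % by mass → Class 5.1 (Oxidizer).
Magnesium fire-starter: burn rate 2.6 mm/s > 1.8 mm/s → Class 4.1 (Flammable Solid).
No segregation rule bars Class 5.1 with Class 4.1.

Yes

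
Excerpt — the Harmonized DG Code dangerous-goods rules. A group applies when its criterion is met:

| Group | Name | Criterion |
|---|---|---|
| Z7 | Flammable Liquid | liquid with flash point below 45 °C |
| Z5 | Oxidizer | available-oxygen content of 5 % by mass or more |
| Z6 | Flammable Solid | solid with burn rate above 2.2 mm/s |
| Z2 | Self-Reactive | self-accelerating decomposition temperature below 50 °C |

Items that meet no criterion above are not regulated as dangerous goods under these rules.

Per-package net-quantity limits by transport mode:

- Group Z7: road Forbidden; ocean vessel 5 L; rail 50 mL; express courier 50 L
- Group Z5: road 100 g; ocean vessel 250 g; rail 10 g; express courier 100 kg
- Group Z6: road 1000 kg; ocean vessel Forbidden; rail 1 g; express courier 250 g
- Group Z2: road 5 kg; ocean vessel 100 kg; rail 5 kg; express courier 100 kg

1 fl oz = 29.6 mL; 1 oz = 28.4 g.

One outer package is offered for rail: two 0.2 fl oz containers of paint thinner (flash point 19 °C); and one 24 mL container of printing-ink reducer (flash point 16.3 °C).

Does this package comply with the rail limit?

Yes

Flash point 19 °C meets the Group Z7 criterion (Flammable Liquid), so the paint thinner is Group Z7.
The printing-ink reducer has flash point 16.3 °C, which is < 45 °C, so it is Group Z7 (Flammable Liquid).
Group Z7 net quantity: (two 0.2 fl oz containers = 11.84 mL) + 24 mL = 35.84 mL.
35.84 mL ≤ 50 mL (rail limit, Group Z7) — within limit.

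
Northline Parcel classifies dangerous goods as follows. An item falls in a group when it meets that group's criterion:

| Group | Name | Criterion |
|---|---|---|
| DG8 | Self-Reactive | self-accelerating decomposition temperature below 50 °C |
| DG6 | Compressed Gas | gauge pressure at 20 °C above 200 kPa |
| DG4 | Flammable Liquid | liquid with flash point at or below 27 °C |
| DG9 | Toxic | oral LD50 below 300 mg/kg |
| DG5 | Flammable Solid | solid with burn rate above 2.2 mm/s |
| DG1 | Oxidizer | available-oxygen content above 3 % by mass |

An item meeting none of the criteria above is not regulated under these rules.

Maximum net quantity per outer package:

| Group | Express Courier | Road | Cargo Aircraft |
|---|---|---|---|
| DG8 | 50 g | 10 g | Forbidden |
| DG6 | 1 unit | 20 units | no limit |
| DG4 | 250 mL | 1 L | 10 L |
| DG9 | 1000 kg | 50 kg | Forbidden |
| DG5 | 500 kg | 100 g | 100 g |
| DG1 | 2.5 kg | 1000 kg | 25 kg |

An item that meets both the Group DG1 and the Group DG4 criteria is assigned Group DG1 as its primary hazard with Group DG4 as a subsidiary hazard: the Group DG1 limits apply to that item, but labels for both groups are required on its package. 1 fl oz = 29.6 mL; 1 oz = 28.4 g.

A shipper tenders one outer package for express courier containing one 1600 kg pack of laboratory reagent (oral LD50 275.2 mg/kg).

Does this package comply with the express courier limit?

Oral LD50 275.2 mg/kg meets the Group DG9 criterion (Toxic), so the laboratory reagent is Group DG9.
Group DG9 quantity: 1600 kg.
1600 kg > 1000 kg (express courier limit, Group DG9) — over the limit.

No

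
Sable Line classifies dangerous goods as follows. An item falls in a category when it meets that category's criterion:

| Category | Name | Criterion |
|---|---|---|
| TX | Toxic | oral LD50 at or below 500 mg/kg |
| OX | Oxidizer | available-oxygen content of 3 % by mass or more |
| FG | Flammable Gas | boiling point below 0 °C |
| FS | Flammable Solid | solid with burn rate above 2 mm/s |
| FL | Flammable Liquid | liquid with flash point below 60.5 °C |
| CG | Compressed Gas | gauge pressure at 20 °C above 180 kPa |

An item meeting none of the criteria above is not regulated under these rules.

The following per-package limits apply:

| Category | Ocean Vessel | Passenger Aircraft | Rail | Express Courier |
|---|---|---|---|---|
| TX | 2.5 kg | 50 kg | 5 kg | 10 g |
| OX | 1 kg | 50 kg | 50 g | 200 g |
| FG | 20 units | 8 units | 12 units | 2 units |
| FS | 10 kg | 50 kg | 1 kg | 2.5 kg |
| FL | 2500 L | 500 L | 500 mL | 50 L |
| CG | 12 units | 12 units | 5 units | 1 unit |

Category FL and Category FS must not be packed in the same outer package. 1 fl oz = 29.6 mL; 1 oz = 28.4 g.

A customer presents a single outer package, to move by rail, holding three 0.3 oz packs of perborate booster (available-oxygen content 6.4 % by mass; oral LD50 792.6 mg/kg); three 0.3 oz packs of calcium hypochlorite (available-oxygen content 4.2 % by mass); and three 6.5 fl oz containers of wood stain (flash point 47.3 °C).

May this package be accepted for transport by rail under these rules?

Perborate booster: available-oxygen content 6.4 % by mass ≥ 3 % by mass → Category OX (Oxidizer).
Calcium hypochlorite: available-oxygen content 4.2 % by mass ≥ 3 % by mass → Category OX (Oxidizer).
Wood stain: flash point 47.3 °C < 60.5 °C → Category FL (Flammable Liquid).
Category FL quantity: three 6.5 fl oz containers = 577.2 mL.
577.2 mL > 500 mL (rail limit, Category FL) — over the limit.
Category OX net quantity: (three 0.3 oz packs = 25.56 g) + (three 0.3 oz packs = 25.56 g) = 51.12 g.
51.12 g > 50 g (rail limit, Category OX) — over the limit.
The segregation rule (Category FL with Category FS) does not apply to Category FL with Category OX.

No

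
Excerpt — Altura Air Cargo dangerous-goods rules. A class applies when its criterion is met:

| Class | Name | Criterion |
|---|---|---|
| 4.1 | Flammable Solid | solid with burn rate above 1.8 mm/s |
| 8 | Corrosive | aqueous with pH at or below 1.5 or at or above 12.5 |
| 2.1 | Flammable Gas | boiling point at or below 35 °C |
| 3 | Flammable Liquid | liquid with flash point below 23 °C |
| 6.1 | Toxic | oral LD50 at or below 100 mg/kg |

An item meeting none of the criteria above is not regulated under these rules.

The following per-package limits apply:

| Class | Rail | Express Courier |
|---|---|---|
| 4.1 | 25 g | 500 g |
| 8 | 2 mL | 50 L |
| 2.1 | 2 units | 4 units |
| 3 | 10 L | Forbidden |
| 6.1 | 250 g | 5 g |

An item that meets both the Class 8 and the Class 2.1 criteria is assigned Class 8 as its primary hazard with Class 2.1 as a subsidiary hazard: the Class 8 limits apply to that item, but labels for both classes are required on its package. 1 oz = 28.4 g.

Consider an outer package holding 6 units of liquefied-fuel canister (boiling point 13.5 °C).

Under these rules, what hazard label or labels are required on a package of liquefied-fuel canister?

Class 2.1

Boiling point 13.5 °C meets the Class 2.1 criterion (Flammable Gas), so the liquefied-fuel canister is Class 2.1.
Only the Class 2.1 label is required.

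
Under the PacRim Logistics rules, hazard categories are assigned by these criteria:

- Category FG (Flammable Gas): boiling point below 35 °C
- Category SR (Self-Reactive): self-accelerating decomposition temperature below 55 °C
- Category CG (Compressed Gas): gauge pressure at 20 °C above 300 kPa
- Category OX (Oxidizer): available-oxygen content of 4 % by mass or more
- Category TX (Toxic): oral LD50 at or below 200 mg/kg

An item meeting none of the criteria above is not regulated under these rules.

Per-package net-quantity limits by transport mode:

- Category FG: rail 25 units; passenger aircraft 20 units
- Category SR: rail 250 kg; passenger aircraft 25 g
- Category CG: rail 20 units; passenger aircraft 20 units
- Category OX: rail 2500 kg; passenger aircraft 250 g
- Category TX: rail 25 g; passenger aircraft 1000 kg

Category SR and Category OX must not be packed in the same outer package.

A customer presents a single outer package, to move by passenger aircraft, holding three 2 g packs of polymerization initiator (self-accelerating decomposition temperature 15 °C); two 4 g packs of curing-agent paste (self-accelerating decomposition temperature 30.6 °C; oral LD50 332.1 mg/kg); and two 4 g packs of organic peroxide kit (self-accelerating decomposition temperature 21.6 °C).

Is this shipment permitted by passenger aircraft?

Yes

Polymerization initiator: self-accelerating decomposition temperature 15 °C < 55 °C → Category SR (Self-Reactive).
Curing-agent paste: self-accelerating decomposition temperature 30.6 °C < 55 °C → Category SR (Self-Reactive).
Organic peroxide kit: self-accelerating decomposition temperature 21.6 °C < 55 °C → Category SR (Self-Reactive).
Category SR net quantity: (three 2 g packs = 6 g) + (two 4 g packs = 8 g) + (two 4 g packs = 8 g) = 22 g.
22 g ≤ 25 g (passenger aircraft limit, Category SR) — within limit.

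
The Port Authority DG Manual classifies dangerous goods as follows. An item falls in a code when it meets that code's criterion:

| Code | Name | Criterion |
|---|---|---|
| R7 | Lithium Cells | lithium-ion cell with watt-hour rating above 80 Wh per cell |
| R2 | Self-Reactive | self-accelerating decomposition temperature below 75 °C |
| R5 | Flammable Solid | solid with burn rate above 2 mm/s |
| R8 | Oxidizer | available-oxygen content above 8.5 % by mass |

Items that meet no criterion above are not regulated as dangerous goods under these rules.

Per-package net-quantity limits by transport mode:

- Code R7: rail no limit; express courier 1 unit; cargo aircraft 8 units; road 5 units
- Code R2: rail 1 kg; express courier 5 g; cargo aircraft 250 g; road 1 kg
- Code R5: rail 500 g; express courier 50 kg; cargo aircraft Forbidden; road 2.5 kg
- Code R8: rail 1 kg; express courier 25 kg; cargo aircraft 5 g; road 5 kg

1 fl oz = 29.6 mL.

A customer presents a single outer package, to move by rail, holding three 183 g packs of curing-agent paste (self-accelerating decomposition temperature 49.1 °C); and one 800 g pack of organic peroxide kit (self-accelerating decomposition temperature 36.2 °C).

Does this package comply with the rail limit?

No

Curing-agent paste: self-accelerating decomposition temperature 49.1 °C < 75 °C → Code R2 (Self-Reactive).
The organic peroxide kit has self-accelerating decomposition temperature 36.2 °C, which is < 75 °C, so it is Code R2 (Self-Reactive).
Code R2 net quantity: (three 183 g packs = 549 g) + 800 g = 1.349 kg.
1.349 kg exceeds the rail limit of 1 kg for Code R2.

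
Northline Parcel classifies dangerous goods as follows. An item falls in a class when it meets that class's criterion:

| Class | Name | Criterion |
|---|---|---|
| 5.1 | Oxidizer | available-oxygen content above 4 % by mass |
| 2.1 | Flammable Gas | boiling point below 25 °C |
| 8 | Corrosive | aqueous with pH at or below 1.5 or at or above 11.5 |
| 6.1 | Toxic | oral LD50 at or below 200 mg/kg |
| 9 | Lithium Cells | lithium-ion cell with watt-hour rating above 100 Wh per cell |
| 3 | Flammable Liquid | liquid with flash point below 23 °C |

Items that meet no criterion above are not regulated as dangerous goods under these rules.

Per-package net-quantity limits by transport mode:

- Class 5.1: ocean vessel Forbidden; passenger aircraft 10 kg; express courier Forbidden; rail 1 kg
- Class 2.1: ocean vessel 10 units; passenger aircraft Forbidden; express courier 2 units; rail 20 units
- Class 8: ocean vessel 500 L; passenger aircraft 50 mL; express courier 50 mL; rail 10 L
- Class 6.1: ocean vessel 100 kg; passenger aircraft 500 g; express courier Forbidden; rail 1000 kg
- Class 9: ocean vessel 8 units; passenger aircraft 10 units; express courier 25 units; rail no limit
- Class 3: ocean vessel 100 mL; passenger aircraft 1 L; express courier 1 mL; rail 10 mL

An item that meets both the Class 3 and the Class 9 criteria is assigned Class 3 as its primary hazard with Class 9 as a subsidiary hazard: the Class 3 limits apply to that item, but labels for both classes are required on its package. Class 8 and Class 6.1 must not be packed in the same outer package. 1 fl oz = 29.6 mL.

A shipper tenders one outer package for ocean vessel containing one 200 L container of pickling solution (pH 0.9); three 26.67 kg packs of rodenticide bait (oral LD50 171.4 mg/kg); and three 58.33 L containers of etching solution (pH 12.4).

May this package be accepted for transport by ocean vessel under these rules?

With pH 0.9 (≤ 1.5), the pickling solution falls in Class 8.
The rodenticide bait has oral LD50 171.4 mg/kg, which is ≤ 200 mg/kg, so it is Class 6.1 (Toxic).
pH 12.4 meets the Class 8 criterion (Corrosive), so the etching solution is Class 8.
Total Class 8: 200 L + (three 58.33 L containers = 174.99 L) = 374.99 L.
374.99 L is within the ocean vessel limit of 500 L for Class 8.
Class 6.1 quantity: three 26.67 kg packs = 80.01 kg.
That is within the Class 6.1 ocean vessel limit of 100 kg.
Class 8 and Class 6.1 may not share an outer package.

No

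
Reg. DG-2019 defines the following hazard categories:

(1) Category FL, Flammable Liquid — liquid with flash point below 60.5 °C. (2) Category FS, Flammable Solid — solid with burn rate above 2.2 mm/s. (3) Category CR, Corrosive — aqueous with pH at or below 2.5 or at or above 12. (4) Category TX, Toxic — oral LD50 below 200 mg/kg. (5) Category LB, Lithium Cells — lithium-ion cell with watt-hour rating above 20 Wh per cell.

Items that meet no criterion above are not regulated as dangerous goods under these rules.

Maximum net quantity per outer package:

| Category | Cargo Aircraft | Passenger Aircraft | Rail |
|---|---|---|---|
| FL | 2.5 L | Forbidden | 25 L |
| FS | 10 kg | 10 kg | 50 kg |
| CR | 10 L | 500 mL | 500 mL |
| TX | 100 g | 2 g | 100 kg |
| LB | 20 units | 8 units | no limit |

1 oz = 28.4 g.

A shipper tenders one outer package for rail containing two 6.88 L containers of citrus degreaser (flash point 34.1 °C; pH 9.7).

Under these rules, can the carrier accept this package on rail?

With flash point 34.1 °C (< 60.5 °C), the citrus degreaser falls in Category FL.
Category FL quantity: two 6.88 L containers = 13.76 L.
That is within the Category FL rail limit of 25 L.

Yes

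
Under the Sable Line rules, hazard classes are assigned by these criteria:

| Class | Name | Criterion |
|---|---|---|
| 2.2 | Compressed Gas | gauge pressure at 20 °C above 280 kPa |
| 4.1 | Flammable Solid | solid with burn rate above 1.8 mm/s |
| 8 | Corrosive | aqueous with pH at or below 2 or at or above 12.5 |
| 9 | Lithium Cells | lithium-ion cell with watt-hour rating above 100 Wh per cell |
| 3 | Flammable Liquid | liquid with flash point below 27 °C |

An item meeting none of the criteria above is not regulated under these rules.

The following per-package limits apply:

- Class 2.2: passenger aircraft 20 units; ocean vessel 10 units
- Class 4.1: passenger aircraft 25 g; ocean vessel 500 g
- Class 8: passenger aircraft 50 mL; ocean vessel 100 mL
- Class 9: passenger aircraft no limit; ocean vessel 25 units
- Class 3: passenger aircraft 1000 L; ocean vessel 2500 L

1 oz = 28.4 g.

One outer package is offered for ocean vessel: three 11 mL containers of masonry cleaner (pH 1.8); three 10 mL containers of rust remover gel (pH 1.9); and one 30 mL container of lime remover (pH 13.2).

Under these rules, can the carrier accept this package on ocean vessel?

Yes

With pH 1.8 (≤ 2), the masonry cleaner falls in Class 8.
With pH 1.9 (≤ 2), the rust remover gel falls in Class 8.
Lime remover: pH 13.2 ≥ 12.5 → Class 8 (Corrosive).
Class 8 net quantity: (three 11 mL containers = 33 mL) + (three 10 mL containers = 30 mL) + 30 mL = 93 mL.
93 mL is within the ocean vessel limit of 100 mL for Class 8.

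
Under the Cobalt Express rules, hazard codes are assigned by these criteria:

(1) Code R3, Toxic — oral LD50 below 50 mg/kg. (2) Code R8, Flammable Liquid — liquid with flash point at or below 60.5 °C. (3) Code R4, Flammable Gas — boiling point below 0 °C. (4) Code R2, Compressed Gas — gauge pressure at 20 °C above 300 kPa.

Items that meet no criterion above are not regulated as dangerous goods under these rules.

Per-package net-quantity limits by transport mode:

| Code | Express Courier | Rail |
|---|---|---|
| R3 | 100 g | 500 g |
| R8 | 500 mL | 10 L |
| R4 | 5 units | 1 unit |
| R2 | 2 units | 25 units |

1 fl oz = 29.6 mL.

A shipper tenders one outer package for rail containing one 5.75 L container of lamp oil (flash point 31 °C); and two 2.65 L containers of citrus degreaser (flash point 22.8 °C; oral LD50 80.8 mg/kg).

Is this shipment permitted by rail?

Flash point 31 °C meets the Code R8 criterion (Flammable Liquid), so the lamp oil is Code R8.
With flash point 22.8 °C (≤ 60.5 °C), the citrus degreaser falls in Code R8.
Code R8 net quantity: 5.75 L + (two 2.65 L containers = 5.3 L) = 11.05 L.
11.05 L exceeds the rail limit of 10 L for Code R8.

No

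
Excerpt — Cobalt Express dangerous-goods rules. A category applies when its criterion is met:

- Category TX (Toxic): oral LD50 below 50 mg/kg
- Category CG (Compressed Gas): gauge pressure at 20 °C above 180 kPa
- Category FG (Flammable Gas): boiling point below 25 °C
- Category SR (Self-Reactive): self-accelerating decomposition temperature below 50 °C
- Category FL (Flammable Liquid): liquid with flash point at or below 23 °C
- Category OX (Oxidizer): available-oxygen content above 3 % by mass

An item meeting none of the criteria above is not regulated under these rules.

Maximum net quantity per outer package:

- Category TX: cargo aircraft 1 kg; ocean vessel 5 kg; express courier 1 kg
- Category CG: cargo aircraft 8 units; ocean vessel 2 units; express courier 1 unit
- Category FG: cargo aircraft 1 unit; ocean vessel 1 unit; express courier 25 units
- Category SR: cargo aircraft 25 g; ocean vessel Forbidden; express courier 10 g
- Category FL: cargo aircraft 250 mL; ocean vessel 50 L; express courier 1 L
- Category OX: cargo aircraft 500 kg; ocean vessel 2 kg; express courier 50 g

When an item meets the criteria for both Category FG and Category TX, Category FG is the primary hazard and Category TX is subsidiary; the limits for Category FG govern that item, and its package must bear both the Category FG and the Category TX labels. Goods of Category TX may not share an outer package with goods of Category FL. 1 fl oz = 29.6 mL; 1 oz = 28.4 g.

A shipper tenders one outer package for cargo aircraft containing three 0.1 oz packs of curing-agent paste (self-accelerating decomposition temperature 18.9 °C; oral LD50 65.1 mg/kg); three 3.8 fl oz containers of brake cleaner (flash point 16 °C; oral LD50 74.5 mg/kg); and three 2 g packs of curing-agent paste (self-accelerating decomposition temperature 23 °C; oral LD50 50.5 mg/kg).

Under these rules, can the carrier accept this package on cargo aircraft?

No

The curing-agent paste has self-accelerating decomposition temperature 18.9 °C, which is < 50 °C, so it is Category SR (Self-Reactive).
Flash point 16 °C meets the Category FL criterion (Flammable Liquid), so the brake cleaner is Category FL.
Self-accelerating decomposition temperature 23 °C meets the Category SR criterion (Self-Reactive), so the curing-agent paste is Category SR.
Total Category SR: (three 0.1 oz packs = 8.52 g) + (three 2 g packs = 6 g) = 14.52 g.
That is within the Category SR cargo aircraft limit of 25 g.
Category FL quantity: three 3.8 fl oz containers = 337.44 mL.
That exceeds the Category FL cargo aircraft limit of 250 mL.
The segregation rule (Category TX with Category FL) does not apply to Category SR with Category FL.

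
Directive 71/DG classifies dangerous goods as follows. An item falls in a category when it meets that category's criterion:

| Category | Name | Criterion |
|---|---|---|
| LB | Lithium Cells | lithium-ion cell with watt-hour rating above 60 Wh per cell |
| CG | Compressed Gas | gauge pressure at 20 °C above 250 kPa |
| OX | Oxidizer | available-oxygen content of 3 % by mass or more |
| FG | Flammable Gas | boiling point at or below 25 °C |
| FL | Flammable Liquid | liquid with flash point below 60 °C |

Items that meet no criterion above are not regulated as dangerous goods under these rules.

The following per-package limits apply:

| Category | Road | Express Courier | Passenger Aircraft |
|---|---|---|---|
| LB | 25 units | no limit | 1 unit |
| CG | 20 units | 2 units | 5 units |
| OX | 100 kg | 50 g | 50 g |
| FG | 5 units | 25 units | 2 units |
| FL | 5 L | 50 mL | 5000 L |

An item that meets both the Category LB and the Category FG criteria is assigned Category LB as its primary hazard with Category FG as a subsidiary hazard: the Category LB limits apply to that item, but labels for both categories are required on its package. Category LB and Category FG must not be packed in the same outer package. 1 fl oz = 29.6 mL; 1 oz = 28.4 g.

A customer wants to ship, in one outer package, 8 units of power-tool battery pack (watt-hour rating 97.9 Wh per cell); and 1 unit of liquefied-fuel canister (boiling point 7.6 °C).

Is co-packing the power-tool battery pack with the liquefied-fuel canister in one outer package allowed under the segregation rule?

No

Power-tool battery pack: watt-hour rating 97.9 Wh per cell > 60 Wh per cell → Category LB (Lithium Cells).
With boiling point 7.6 °C (≤ 25 °C), the liquefied-fuel canister falls in Category FG.
Category LB and Category FG may not share an outer package.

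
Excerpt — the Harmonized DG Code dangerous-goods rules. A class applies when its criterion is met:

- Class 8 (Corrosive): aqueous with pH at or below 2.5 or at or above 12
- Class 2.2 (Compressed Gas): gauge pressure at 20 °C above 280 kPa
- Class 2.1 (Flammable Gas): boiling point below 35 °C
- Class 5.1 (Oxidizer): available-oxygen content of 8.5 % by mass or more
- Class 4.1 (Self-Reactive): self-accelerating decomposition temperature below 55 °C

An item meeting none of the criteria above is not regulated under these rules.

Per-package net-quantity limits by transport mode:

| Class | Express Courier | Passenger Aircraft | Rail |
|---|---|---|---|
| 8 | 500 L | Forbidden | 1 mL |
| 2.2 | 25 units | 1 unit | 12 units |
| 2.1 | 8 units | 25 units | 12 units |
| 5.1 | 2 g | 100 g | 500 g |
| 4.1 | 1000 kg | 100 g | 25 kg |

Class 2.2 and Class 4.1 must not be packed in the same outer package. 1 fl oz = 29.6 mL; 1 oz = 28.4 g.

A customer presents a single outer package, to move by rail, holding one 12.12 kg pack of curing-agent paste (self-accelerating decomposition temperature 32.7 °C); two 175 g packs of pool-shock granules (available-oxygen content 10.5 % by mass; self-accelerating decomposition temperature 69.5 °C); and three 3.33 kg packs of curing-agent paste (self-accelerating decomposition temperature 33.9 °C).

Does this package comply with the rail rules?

Yes

Curing-agent paste: self-accelerating decomposition temperature 32.7 °C < 55 °C → Class 4.1 (Self-Reactive).
With available-oxygen content 10.5 % by mass (≥ 8.5 % by mass), the pool-shock granules fall in Class 5.1.
The curing-agent paste has self-accelerating decomposition temperature 33.9 °C, which is < 55 °C, so it is Class 4.1 (Self-Reactive).
Total Class 4.1: 12.12 kg + (three 3.33 kg packs = 9.99 kg) = 22.11 kg.
22.11 kg is within the rail limit of 25 kg for Class 4.1.
Class 5.1 quantity: two 175 g packs = 350 g.
350 g is within the rail limit of 500 g for Class 5.1.
The segregation rule (Class 2.2 with Class 4.1) does not apply to Class 4.1 with Class 5.1.
Every hazard class is within its rail limit and no segregation rule is violated.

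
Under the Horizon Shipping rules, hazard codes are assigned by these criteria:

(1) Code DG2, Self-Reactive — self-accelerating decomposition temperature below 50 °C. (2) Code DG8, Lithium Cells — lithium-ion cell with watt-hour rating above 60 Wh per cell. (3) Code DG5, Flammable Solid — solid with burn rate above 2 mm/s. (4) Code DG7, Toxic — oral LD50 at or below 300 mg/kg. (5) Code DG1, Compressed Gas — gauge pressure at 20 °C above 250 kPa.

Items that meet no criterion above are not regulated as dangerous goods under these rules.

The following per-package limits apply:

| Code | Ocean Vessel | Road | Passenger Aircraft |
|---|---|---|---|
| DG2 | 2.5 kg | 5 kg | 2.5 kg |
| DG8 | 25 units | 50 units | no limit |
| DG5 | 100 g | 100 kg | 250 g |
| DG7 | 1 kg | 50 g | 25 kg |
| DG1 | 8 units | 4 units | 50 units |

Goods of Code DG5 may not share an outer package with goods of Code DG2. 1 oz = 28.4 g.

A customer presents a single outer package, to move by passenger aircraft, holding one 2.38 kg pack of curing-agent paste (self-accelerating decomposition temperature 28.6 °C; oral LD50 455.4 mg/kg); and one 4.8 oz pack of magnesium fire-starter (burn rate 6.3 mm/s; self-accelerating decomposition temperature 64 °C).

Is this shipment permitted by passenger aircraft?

Curing-agent paste: self-accelerating decomposition temperature 28.6 °C < 50 °C → Code DG2 (Self-Reactive).
The magnesium fire-starter has burn rate 6.3 mm/s, which is > 2 mm/s, so it is Code DG5 (Flammable Solid).
Code DG5 quantity: one 4.8 oz pack = 136.32 g.
That is within the Code DG5 passenger aircraft limit of 250 g.
Code DG2 quantity: 2.38 kg.
2.38 kg ≤ 2.5 kg (passenger aircraft limit, Code DG2) — within limit.
Code DG5 and Code DG2 may not share an outer package.

No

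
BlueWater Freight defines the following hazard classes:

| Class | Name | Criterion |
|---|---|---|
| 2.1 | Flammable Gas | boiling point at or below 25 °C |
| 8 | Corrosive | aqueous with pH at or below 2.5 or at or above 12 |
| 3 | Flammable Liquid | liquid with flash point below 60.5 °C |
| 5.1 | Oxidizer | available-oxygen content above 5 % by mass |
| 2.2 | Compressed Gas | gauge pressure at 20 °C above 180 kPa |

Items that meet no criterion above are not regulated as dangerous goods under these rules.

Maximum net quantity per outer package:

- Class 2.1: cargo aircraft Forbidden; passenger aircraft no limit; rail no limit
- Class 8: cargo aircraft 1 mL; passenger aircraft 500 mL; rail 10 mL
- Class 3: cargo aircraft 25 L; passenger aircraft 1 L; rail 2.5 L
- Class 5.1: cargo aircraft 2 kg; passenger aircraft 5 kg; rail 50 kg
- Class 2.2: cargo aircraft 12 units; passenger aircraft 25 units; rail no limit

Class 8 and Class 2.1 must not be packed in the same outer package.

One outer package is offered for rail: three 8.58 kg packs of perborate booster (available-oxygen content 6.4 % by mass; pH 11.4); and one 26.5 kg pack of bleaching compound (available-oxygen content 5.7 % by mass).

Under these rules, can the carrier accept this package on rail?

No

With available-oxygen content 6.4 % by mass (> 5 % by mass), the perborate booster falls in Class 5.1.
Available-oxygen content 5.7 % by mass meets the Class 5.1 criterion (Oxidizer), so the bleaching compound is Class 5.1.
Total Class 5.1: (three 8.58 kg packs = 25.74 kg) + 26.5 kg = 52.24 kg.
That exceeds the Class 5.1 rail limit of 50 kg.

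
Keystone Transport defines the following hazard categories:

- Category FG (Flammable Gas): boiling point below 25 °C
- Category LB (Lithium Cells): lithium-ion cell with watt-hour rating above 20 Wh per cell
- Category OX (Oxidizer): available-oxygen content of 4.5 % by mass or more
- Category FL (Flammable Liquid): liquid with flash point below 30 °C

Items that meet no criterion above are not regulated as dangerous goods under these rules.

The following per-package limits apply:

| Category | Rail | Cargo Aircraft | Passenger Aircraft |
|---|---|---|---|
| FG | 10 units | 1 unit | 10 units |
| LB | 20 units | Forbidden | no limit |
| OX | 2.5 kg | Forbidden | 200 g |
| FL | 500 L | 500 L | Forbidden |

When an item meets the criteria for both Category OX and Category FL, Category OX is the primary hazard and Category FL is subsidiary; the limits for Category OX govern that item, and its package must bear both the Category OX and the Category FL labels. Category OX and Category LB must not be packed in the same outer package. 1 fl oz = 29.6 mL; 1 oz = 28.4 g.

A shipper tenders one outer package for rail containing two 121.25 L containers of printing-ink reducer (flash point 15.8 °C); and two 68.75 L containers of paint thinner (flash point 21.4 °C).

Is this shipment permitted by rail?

Yes

Printing-ink reducer: flash point 15.8 °C < 30 °C → Category FL (Flammable Liquid).
The paint thinner has flash point 21.4 °C, which is < 30 °C, so it is Category FL (Flammable Liquid).
Category FL net quantity: (two 121.25 L containers = 242.5 L) + (two 68.75 L containers = 137.5 L) = 380 L.
380 L ≤ 500 L (rail limit, Category FL) — within limit.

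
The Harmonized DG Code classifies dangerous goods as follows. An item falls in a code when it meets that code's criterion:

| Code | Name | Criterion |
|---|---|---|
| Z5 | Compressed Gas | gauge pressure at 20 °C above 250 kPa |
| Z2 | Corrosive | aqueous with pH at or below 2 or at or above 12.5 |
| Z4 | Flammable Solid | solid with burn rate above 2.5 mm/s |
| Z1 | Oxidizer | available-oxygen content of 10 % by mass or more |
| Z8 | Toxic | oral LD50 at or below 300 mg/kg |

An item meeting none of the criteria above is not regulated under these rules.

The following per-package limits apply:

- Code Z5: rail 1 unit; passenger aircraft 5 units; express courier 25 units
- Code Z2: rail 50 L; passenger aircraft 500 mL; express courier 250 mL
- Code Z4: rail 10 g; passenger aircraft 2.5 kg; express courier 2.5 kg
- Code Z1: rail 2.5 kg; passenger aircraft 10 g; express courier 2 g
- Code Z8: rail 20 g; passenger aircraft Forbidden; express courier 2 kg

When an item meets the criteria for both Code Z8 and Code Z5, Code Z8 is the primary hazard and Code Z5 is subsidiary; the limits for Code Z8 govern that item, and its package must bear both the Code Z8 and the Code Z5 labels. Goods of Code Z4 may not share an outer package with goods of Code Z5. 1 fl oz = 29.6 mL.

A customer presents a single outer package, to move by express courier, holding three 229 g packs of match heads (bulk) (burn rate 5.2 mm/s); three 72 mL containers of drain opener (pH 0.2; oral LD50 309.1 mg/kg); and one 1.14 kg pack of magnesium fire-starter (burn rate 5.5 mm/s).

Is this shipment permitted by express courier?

Yes

With burn rate 5.2 mm/s (> 2.5 mm/s), the match heads (bulk) fall in Code Z4.
pH 0.2 meets the Code Z2 criterion (Corrosive), so the drain opener is Code Z2.
Magnesium fire-starter: burn rate 5.5 mm/s > 2.5 mm/s → Code Z4 (Flammable Solid).
Code Z4 net quantity: (three 229 g packs = 687 g) + 1.14 kg = 1.827 kg.
1.827 kg is within the express courier limit of 2.5 kg for Code Z4.
Code Z2 quantity: three 72 mL containers = 216 mL.
216 mL ≤ 250 mL (express courier limit, Code Z2) — within limit.
The segregation rule (Code Z4 with Code Z5) does not apply to Code Z4 with Code Z2.
Every hazard code is within its express courier limit and no segregation rule is violated.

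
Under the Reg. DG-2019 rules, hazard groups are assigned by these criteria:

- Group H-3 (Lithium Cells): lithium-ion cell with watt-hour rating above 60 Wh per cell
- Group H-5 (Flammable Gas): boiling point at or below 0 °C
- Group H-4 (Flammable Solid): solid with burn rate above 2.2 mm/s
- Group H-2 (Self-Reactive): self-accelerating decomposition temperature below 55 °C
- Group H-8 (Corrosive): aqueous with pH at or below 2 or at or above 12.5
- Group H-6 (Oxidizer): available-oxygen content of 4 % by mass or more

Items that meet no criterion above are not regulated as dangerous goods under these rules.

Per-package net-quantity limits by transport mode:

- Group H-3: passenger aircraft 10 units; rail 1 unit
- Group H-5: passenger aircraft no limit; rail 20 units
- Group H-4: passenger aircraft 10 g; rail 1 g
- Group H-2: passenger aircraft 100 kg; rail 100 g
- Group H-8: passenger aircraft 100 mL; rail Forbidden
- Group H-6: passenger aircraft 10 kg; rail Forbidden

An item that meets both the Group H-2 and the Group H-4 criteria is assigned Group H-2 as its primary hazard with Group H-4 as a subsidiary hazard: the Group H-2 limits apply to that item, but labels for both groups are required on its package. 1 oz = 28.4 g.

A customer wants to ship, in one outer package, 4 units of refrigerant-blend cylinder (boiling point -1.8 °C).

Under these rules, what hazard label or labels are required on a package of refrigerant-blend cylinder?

With boiling point -1.8 °C (≤ 0 °C), the refrigerant-blend cylinder falls in Group H-5.
Only the Group H-5 label is required.

Group H-5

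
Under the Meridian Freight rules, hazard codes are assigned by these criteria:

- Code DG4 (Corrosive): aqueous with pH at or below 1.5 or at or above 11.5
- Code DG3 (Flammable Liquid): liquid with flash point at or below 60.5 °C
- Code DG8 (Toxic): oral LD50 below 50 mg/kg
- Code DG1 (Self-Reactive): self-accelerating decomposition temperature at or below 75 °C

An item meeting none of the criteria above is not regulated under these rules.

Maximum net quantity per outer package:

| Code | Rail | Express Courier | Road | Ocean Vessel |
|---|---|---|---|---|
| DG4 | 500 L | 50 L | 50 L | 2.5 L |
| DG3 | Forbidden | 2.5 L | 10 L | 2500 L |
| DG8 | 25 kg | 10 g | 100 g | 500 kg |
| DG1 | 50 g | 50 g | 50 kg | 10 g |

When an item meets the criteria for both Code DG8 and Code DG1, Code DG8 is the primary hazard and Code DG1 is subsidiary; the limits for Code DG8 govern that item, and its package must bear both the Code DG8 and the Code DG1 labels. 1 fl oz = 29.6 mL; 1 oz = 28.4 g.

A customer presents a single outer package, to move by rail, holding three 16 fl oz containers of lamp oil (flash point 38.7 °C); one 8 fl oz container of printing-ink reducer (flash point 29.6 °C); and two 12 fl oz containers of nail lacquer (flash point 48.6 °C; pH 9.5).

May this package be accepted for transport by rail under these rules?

Flash point 38.7 °C meets the Code DG3 criterion (Flammable Liquid), so the lamp oil is Code DG3.
The printing-ink reducer has flash point 29.6 °C, which is ≤ 60.5 °C, so it is Code DG3 (Flammable Liquid).
The nail lacquer has flash point 48.6 °C, which is ≤ 60.5 °C, so it is Code DG3 (Flammable Liquid).
Total Code DG3: (three 16 fl oz containers = 1420.8 mL) + (one 8 fl oz container = 236.8 mL) + (two 12 fl oz containers = 710.4 mL) = 2.368 L.
By rail, Code DG3 is Forbidden regardless of quantity.

No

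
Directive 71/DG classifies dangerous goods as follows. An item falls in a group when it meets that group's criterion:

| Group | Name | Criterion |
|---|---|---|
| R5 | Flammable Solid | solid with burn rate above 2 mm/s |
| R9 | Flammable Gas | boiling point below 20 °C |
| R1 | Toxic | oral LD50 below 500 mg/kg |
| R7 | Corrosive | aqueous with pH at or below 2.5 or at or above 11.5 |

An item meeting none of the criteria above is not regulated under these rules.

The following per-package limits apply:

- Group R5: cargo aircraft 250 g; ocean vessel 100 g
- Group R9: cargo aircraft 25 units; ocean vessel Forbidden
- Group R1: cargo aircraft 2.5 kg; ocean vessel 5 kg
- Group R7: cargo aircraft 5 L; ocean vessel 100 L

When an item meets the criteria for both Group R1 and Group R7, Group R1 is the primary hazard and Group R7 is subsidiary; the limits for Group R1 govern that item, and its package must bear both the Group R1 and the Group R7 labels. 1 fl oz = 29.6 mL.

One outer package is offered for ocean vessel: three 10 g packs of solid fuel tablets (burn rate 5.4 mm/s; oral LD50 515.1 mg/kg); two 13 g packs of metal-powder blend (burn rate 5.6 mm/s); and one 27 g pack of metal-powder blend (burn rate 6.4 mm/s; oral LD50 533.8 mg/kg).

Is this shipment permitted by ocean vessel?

With burn rate 5.4 mm/s (> 2 mm/s), the solid fuel tablets fall in Group R5.
Burn rate 5.6 mm/s meets the Group R5 criterion (Flammable Solid), so the metal-powder blend is Group R5.
With burn rate 6.4 mm/s (> 2 mm/s), the metal-powder blend falls in Group R5.
Total Group R5: (three 10 g packs = 30 g) + (two 13 g packs = 26 g) + 27 g = 83 g.
83 g ≤ 100 g (ocean vessel limit, Group R5) — within limit.

Yes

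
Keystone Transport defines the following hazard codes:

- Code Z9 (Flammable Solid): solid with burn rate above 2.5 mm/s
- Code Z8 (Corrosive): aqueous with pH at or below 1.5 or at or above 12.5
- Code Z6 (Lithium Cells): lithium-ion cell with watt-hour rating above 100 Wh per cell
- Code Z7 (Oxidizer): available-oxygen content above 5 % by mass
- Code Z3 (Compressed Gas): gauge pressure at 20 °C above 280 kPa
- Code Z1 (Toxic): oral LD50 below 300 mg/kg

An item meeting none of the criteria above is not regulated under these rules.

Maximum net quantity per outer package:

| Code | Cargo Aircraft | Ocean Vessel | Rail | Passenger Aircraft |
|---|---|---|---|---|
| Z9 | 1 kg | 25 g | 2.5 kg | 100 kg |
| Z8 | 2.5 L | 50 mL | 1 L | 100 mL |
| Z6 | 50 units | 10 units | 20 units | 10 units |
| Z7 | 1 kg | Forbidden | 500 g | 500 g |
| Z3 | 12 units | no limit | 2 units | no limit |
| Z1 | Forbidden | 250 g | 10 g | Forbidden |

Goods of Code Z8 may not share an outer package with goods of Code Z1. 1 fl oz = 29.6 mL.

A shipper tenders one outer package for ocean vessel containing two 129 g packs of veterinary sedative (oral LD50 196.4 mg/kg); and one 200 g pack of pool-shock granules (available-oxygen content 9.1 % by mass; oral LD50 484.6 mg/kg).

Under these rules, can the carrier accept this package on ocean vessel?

No

With oral LD50 196.4 mg/kg (< 300 mg/kg), the veterinary sedative falls in Code Z1.
The pool-shock granules have available-oxygen content 9.1 % by mass, which is > 5 % by mass, so they are Code Z7 (Oxidizer).
Code Z7 quantity: 200 g.
Code Z7 is Forbidden by ocean vessel.
Code Z1 quantity: two 129 g packs = 258 g.
258 g > 250 g (ocean vessel limit, Code Z1) — over the limit.
The segregation rule (Code Z8 with Code Z1) does not apply to Code Z7 with Code Z1.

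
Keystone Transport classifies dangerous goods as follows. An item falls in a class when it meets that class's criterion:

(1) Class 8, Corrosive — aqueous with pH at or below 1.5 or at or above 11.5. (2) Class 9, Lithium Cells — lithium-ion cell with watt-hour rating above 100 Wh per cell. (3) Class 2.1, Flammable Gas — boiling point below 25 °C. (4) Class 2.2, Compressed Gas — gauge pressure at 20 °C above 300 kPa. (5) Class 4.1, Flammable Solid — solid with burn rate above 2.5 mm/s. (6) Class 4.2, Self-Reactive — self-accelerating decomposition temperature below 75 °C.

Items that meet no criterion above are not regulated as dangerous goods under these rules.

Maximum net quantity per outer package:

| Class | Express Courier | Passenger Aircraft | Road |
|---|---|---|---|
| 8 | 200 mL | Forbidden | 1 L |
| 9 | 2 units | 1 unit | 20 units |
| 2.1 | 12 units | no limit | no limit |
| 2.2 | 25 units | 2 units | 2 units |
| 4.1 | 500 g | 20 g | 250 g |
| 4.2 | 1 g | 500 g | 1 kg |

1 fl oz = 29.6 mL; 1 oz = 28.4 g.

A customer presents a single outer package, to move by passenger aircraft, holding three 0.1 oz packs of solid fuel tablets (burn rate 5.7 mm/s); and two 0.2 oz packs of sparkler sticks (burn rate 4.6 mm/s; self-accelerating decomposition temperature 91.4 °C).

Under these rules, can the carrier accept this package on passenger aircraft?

Yes

The solid fuel tablets have burn rate 5.7 mm/s, which is > 2.5 mm/s, so they are Class 4.1 (Flammable Solid).
The sparkler sticks have burn rate 4.6 mm/s, which is > 2.5 mm/s, so they are Class 4.1 (Flammable Solid).
Total Class 4.1: (three 0.1 oz packs = 8.52 g) + (two 0.2 oz packs = 11.36 g) = 19.88 g.
That is within the Class 4.1 passenger aircraft limit of 20 g.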